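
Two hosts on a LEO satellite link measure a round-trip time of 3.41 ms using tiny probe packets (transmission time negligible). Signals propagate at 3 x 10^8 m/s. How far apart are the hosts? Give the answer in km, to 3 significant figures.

512 km

One-way propagation = RTT/2 = 1.705 ms.
d = s × t = 300000000 × 0.001705 = 512 km.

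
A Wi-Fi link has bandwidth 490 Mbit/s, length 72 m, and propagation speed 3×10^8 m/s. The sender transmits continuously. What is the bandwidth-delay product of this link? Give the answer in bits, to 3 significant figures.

118 bits

Propagation delay = 72 / 300000000 = 2.4e-07 s.
BDP = R × t_prop = 490000000 × 2.4e-07 = 117.6 bits.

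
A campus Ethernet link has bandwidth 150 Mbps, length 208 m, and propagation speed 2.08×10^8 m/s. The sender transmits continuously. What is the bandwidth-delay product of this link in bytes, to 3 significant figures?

Propagation delay = 208 / 208000000 = 1e-06 s.
BDP = R × t_prop = 150000000 × 1e-06 = 150 bits.
In bytes: 150/8 = 18.8 bytes.

18.8 bytes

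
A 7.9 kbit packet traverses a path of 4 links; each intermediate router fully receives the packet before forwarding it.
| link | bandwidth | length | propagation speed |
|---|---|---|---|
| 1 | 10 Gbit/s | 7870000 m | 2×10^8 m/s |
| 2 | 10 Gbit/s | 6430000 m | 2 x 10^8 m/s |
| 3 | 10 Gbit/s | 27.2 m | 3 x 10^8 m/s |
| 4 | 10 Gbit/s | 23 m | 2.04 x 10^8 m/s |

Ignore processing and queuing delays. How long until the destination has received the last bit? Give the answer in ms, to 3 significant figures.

71.5 ms

L = 7900 bits.
Transmission delay per hop = L/R = 7900/10000000000 = 0.00079 ms; 4 hops → 0.00316 ms.
Propagation delays (d/s per hop): 39.35, 32.15, 9.06667e-05, 0.000112745 ms; sum = 71.5002 ms.
End-to-end = 71.5 ms.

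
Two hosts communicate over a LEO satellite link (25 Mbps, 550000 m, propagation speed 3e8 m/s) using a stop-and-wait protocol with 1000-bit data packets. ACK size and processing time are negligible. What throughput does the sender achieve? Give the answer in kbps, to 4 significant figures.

269.8 kbps

t_tx = L/R = 1000/25000000 = 4e-05 s.
t_prop = 550000/300000000 = 0.00183333 s; RTT = 0.00366667 s.
Cycle = t_tx + RTT = 0.00370667 s.
Throughput = L / cycle = 1000 / 0.00370667 = 269.8 kbps.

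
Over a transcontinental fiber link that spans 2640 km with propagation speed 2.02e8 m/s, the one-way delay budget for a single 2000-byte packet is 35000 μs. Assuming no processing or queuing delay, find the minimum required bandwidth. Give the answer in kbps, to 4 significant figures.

729.6 kbps

L = 16000 bits.
Propagation delay = 2640000 / 202000000 = 13069.3 μs.
Transmission budget = 35000 − 13069.3 = 21930.7 μs.
R ≥ L / t_tx = 16000 bits / 0.0219307 s = 729.6 kbps.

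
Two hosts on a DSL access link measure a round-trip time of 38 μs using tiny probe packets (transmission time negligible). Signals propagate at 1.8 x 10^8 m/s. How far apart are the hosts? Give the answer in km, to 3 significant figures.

3.42 km

One-way propagation = RTT/2 = 19 μs.
d = s × t = 180000000 × 1.9e-05 = 3.42 km.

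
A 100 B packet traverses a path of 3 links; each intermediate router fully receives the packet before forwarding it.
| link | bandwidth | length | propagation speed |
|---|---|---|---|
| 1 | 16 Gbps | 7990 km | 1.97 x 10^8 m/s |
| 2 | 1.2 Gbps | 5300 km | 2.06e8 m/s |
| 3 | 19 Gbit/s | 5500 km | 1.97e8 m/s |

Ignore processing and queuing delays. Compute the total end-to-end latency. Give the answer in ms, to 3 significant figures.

94.2 ms

L = 100 × 8 = 800 bits.
Transmission delays (L/R per hop): 5e-05, 0.000666667, 4.21053e-05 ms; sum = 0.000758772 ms.
Propagation delays (d/s per hop): 40.5584, 25.7282, 27.9188 ms; sum = 94.2053 ms.
End-to-end = 94.2 ms.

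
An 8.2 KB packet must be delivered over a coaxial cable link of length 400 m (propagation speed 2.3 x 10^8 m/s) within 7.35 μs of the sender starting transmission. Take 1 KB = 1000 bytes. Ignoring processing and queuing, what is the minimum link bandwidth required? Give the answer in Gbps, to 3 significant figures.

L = 65600 bits.
Propagation delay = 400 / 2.3e+08 = 1.73913 μs.
Transmission budget = 7.35 − 1.73913 = 5.61087 μs.
R ≥ L / t_tx = 65600 bits / 5.61087e-06 s = 11.7 Gbps.

11.7 Gbps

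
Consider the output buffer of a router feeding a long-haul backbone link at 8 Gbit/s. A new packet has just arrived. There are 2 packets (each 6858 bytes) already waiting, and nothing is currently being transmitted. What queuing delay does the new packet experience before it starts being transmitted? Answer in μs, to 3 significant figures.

Each queued packet: L/R = 54864/8000000000 = 6.858 μs.
2 queued → 13.716 μs.
Queuing delay = 13.7 μs.

13.7 μs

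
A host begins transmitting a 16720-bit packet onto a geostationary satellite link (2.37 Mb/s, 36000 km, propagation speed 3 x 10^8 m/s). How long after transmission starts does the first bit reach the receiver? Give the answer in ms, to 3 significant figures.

120 ms

First bit experiences only propagation delay: d/s = 36000000/300000000 = 120 ms.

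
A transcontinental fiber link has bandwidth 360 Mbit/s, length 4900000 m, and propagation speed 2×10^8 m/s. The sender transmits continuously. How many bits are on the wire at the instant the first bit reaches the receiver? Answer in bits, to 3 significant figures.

8820000 bits

Propagation delay = 4900000 / 200000000 = 0.0245 s.
BDP = R × t_prop = 360000000 × 0.0245 = 8820000 bits.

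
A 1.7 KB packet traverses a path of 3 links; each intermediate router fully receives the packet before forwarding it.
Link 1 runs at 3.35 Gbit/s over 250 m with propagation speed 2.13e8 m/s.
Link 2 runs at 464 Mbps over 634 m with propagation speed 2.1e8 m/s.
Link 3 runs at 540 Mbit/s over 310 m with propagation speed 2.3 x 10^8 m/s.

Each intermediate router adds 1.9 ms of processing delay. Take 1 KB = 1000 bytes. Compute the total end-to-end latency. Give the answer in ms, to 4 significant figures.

3.864 ms

L = 13600 bits.
Transmission delays (L/R per hop): 0.0040597, 0.0293103, 0.0251852 ms; sum = 0.0585552 ms.
Propagation delays (d/s per hop): 0.00117371, 0.00301905, 0.00134783 ms; sum = 0.00554058 ms.
Processing at 2 router(s): 2 × 1.9 ms = 3.8 ms.
End-to-end = 3.864 ms.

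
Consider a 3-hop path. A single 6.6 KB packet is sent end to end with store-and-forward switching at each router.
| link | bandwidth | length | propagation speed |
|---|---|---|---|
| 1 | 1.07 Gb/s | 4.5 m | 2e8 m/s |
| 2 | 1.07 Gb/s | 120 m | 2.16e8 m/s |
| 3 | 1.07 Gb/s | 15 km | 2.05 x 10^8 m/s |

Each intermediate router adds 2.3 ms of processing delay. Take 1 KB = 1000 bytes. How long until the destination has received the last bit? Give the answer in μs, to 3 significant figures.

L = 52800 bits.
Transmission delay per hop = L/R = 52800/1.07e+09 = 49.3458 μs; 3 hops → 148.037 μs.
Propagation delays (d/s per hop): 0.0225, 0.555556, 73.1707 μs; sum = 73.7488 μs.
Processing at 2 router(s): 2 × 2.3 ms = 4600 μs.
End-to-end = 4820 μs.

4820 μs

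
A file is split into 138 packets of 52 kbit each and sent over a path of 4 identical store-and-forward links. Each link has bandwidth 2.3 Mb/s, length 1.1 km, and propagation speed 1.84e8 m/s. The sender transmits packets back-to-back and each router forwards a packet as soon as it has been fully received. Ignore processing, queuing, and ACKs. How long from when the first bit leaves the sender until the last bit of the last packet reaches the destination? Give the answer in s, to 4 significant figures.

3.188 s

Per-hop transmission t_tx = L/R = 52000/2300000 = 0.0226087 s.
Per-hop propagation t_prop = 1100/184000000 = 5.97826e-06 s.
Pipeline fill: first packet needs 4·t_tx to clear all hops; remaining 137 packets each add one t_tx.
Total = (4+138-1)·t_tx + 4·t_prop = 141·0.0226087 + 4·5.97826e-06 = 3.188 s.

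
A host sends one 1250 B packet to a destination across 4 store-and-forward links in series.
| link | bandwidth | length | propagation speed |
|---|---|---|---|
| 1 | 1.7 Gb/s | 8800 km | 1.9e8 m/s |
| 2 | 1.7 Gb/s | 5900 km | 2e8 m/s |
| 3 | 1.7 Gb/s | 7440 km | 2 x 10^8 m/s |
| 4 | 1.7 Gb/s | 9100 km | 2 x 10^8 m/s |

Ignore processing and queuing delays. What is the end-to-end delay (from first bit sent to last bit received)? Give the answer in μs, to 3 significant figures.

L = 1250 × 8 = 10000 bits.
Transmission delay per hop = L/R = 10000/1700000000 = 5.88235 μs; 4 hops → 23.5294 μs.
Propagation delays (d/s per hop): 46315.8, 29500, 37200, 45500 μs; sum = 158516 μs.
End-to-end = 159000 μs.

159000 μs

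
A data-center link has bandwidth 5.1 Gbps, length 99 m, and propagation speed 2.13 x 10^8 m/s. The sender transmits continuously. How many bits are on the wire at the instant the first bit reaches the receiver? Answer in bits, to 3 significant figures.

2370 bits

Propagation delay = 99 / 213000000 = 4.64789e-07 s.
BDP = R × t_prop = 5100000000 × 4.64789e-07 = 2370.42 bits.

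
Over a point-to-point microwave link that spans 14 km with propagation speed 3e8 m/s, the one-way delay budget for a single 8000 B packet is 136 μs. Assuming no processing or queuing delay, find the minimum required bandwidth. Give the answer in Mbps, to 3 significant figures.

L = 64000 bits.
Propagation delay = 14000 / 300000000 = 46.6667 μs.
Transmission budget = 136 − 46.6667 = 89.3333 μs.
R ≥ L / t_tx = 64000 bits / 8.93333e-05 s = 716 Mbps.

716 Mbps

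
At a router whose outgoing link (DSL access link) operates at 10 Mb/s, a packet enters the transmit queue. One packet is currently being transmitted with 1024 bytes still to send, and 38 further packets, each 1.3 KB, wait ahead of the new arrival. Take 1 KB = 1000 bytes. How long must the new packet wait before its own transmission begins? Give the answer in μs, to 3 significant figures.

40300 μs

Each queued packet: L/R = 10400/10000000 = 1040 μs.
38 queued → 39520 μs.
Plus remaining 8192 bits of current packet: 819.2 μs.
Queuing delay = 40300 μs.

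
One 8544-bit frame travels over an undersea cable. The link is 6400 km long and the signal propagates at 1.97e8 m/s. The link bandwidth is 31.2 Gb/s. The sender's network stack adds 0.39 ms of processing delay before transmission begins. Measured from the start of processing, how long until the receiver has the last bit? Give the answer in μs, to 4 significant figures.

32880 μs

Transmission delay = L/R = 8544 / 31200000000 = 0.273846 μs.
Propagation delay = d/s = 6400000 m / 197000000 m/s = 32487.3 μs.
Plus processing delay 0.39 ms = 390 μs.
Total = 32880 μs.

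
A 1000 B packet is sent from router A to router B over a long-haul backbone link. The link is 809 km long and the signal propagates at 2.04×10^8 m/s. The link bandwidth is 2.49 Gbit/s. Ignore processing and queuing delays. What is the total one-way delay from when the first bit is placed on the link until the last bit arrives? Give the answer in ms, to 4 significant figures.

3.969 ms

L = 1000 × 8 = 8000 bits.
Transmission delay = L/R = 8000 / 2490000000 = 0.00321285 ms.
Propagation delay = d/s = 809000 m / 204000000 m/s = 3.96569 ms.
Total = 3.969 ms.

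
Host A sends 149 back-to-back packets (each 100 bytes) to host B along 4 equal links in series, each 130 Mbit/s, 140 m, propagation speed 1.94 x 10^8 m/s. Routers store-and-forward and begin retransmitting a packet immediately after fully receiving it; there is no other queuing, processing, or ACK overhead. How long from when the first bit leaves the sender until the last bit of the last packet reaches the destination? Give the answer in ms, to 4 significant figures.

0.9383 ms

Per-hop transmission t_tx = L/R = 800/130000000 = 0.00615385 ms.
Per-hop propagation t_prop = 140/194000000 = 0.000721649 ms.
Pipeline fill: first packet needs 4·t_tx to clear all hops; remaining 148 packets each add one t_tx.
Total = (4+149-1)·t_tx + 4·t_prop = 152·0.00615385 + 4·0.000721649 = 0.9383 ms.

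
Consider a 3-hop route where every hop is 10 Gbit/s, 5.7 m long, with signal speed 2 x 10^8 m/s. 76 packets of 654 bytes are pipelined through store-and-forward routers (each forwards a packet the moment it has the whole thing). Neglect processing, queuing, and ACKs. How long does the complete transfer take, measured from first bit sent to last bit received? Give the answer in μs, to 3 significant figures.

Per-hop transmission t_tx = L/R = 5232/10000000000 = 0.5232 μs.
Per-hop propagation t_prop = 5.7/200000000 = 0.0285 μs.
Pipeline fill: first packet needs 3·t_tx to clear all hops; remaining 75 packets each add one t_tx.
Total = (3+76-1)·t_tx + 3·t_prop = 78·0.5232 + 3·0.0285 = 40.9 μs.

40.9 μs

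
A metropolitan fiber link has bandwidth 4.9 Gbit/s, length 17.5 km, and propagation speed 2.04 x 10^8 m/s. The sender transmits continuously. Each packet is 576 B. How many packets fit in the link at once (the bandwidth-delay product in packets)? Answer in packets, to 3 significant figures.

91.2 packets

Propagation delay = 17500 / 204000000 = 8.57843e-05 s.
BDP = R × t_prop = 4900000000 × 8.57843e-05 = 420343 bits.
In packets of 4608 bits: 91.2 packets.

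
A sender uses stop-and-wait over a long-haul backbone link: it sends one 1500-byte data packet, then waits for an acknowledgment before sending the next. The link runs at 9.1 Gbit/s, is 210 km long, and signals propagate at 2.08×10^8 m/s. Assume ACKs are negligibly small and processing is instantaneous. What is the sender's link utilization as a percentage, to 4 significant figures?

t_tx = L/R = 12000/9100000000 = 1.31868e-06 s.
t_prop = 210000/208000000 = 0.00100962 s; RTT = 0.00201923 s.
Cycle = t_tx + RTT = 0.00202055 s.
Utilization = t_tx / cycle = 1.31868e-06/0.00202055 = 0.06526 %.

0.06526 %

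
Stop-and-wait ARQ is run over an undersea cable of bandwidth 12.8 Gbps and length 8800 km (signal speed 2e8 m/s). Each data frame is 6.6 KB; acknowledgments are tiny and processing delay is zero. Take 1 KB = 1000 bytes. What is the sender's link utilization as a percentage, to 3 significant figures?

0.00469 %

t_tx = L/R = 52800/12800000000 = 4.125e-06 s.
t_prop = 8800000/200000000 = 0.044 s; RTT = 0.088 s.
Cycle = t_tx + RTT = 0.0880041 s.
Utilization = t_tx / cycle = 4.125e-06/0.0880041 = 0.00469 %.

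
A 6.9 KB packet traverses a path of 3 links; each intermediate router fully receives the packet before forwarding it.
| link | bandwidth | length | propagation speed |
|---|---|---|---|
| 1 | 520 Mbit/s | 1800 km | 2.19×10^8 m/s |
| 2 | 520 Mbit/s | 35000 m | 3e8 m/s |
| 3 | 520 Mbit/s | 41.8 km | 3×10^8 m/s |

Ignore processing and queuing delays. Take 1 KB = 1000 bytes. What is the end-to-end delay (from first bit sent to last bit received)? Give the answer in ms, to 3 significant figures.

L = 55200 bits.
Transmission delay per hop = L/R = 55200/520000000 = 0.106154 ms; 3 hops → 0.318462 ms.
Propagation delays (d/s per hop): 8.21918, 0.116667, 0.139333 ms; sum = 8.47518 ms.
End-to-end = 8.79 ms.

8.79 ms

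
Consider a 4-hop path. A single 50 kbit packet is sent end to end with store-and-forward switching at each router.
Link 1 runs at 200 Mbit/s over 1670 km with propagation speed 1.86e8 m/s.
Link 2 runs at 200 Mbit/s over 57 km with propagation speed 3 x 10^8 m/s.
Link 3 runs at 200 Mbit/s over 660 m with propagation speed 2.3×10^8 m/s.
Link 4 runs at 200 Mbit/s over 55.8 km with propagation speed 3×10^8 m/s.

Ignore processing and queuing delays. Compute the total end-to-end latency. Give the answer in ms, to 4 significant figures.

10.36 ms

L = 50000 bits.
Transmission delay per hop = L/R = 50000/200000000 = 0.25 ms; 4 hops → 1 ms.
Propagation delays (d/s per hop): 8.97849, 0.19, 0.00286957, 0.186 ms; sum = 9.35736 ms.
End-to-end = 10.36 ms.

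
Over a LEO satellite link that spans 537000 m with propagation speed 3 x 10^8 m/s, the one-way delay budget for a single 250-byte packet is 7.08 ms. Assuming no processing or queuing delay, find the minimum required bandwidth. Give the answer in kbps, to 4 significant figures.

378.1 kbps

L = 2000 bits.
Propagation delay = 537000 / 300000000 = 1.79 ms.
Transmission budget = 7.08 − 1.79 = 5.29 ms.
R ≥ L / t_tx = 2000 bits / 0.00529 s = 378.1 kbps.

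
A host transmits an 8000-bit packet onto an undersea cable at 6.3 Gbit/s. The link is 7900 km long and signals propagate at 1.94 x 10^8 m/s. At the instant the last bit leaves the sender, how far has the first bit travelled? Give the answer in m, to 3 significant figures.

t_tx = L/R = 8000/6300000000 = 1.26984e-06 s.
Distance = s × t_tx = 194000000 × 1.26984e-06 = 246 m.

246 m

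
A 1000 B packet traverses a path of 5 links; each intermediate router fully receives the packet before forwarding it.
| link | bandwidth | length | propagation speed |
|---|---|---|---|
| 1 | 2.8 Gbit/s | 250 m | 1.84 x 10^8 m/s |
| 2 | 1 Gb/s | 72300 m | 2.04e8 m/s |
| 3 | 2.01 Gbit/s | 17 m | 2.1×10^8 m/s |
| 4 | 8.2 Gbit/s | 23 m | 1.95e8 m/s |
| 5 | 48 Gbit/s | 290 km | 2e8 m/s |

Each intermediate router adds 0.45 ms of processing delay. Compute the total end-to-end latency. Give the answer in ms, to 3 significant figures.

L = 1000 × 8 = 8000 bits.
Transmission delays (L/R per hop): 0.00285714, 0.008, 0.0039801, 0.00097561, 0.000166667 ms; sum = 0.0159795 ms.
Propagation delays (d/s per hop): 0.0013587, 0.354412, 8.09524e-05, 0.000117949, 1.45 ms; sum = 1.80597 ms.
Processing at 4 router(s): 4 × 0.45 ms = 1.8 ms.
End-to-end = 3.62 ms.

3.62 ms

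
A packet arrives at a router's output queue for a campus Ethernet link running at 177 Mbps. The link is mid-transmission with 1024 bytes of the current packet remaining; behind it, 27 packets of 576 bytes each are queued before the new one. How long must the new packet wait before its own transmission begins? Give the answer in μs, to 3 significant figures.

Each queued packet: L/R = 4608/177000000 = 26.0339 μs.
27 queued → 702.915 μs.
Plus remaining 8192 bits of current packet: 46.2825 μs.
Queuing delay = 749 μs.

749 μs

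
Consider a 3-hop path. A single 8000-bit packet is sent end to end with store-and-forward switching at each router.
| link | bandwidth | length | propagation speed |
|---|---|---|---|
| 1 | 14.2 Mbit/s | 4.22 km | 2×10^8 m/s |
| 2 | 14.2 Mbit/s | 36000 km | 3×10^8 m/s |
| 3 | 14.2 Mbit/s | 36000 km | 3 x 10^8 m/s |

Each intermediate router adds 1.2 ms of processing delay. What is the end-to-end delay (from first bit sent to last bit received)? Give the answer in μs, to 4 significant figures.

244100 μs

Transmission delay per hop = L/R = 8000/14200000 = 563.38 μs; 3 hops → 1690.14 μs.
Propagation delays (d/s per hop): 21.1, 120000, 120000 μs; sum = 240021 μs.
Processing at 2 router(s): 2 × 1.2 ms = 2400 μs.
End-to-end = 244100 μs.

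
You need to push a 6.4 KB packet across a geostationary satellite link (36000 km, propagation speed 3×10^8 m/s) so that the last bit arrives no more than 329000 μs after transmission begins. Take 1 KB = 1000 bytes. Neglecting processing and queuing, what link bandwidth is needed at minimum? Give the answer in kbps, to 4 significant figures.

L = 51200 bits.
Propagation delay = 36000000 / 300000000 = 120000 μs.
Transmission budget = 329000 − 120000 = 209000 μs.
R ≥ L / t_tx = 51200 bits / 0.209 s = 245.0 kbps.

245.0 kbps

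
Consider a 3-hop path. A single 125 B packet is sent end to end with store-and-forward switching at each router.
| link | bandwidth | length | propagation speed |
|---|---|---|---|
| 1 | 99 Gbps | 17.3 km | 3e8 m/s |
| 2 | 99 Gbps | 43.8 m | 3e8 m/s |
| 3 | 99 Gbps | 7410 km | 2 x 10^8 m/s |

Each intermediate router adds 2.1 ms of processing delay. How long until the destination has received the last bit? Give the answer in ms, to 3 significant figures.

L = 125 × 8 = 1000 bits.
Transmission delay per hop = L/R = 1000/99000000000 = 1.0101e-05 ms; 3 hops → 3.0303e-05 ms.
Propagation delays (d/s per hop): 0.0576667, 0.000146, 37.05 ms; sum = 37.1078 ms.
Processing at 2 router(s): 2 × 2.1 ms = 4.2 ms.
End-to-end = 41.3 ms.

41.3 ms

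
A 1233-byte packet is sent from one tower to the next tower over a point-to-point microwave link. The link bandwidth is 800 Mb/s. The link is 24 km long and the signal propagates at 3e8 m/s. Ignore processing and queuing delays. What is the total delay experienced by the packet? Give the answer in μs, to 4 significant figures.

92.33 μs

L = 1233 × 8 = 9864 bits.
Transmission delay = L/R = 9864 / 800000000 = 12.33 μs.
Propagation delay = d/s = 24000 m / 300000000 m/s = 80 μs.
Total = 92.33 μs.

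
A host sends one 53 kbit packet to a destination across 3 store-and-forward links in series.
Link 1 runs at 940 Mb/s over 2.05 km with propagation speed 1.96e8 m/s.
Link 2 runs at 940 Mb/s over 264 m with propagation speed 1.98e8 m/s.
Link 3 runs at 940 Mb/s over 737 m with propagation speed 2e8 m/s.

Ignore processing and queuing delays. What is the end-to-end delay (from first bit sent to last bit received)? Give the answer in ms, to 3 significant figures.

0.185 ms

L = 53000 bits.
Transmission delay per hop = L/R = 53000/940000000 = 0.056383 ms; 3 hops → 0.169149 ms.
Propagation delays (d/s per hop): 0.0104592, 0.00133333, 0.003685 ms; sum = 0.0154775 ms.
End-to-end = 0.185 ms.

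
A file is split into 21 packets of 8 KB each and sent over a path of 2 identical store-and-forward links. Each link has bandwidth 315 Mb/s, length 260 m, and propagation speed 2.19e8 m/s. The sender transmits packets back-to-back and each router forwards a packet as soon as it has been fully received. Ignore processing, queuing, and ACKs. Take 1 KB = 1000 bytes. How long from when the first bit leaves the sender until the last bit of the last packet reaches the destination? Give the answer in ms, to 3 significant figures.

4.47 ms

Per-hop transmission t_tx = L/R = 64000/315000000 = 0.203175 ms.
Per-hop propagation t_prop = 260/219000000 = 0.00118721 ms.
Pipeline fill: first packet needs 2·t_tx to clear all hops; remaining 20 packets each add one t_tx.
Total = (2+21-1)·t_tx + 2·t_prop = 22·0.203175 + 2·0.00118721 = 4.47 ms.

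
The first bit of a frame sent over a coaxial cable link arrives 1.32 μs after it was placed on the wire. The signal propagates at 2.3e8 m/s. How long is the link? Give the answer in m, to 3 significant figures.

d = s × t_prop = 2.3e+08 × 1.32e-06 = 304 m.

304 m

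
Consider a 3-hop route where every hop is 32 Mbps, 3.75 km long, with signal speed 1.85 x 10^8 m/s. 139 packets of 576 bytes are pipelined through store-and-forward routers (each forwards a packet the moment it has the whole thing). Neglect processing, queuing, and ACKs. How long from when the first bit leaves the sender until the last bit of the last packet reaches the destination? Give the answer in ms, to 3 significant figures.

20.4 ms

Per-hop transmission t_tx = L/R = 4608/32000000 = 0.144 ms.
Per-hop propagation t_prop = 3750/185000000 = 0.0202703 ms.
Pipeline fill: first packet needs 3·t_tx to clear all hops; remaining 138 packets each add one t_tx.
Total = (3+139-1)·t_tx + 3·t_prop = 141·0.144 + 3·0.0202703 = 20.4 ms.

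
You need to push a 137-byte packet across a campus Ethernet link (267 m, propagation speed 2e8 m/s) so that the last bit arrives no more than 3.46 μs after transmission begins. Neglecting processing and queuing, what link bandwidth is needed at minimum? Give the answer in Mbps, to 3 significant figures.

L = 1096 bits.
Propagation delay = 267 / 200000000 = 1.335 μs.
Transmission budget = 3.46 − 1.335 = 2.125 μs.
R ≥ L / t_tx = 1096 bits / 2.125e-06 s = 516 Mbps.

516 Mbps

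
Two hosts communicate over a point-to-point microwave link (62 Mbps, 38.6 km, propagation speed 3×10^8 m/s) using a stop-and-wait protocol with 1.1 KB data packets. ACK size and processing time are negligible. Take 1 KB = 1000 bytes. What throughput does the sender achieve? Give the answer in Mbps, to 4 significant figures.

t_tx = L/R = 8800/62000000 = 0.000141935 s.
t_prop = 38600/300000000 = 0.000128667 s; RTT = 0.000257333 s.
Cycle = t_tx + RTT = 0.000399269 s.
Throughput = L / cycle = 8800 / 0.000399269 = 22.04 Mbps.

22.04 Mbps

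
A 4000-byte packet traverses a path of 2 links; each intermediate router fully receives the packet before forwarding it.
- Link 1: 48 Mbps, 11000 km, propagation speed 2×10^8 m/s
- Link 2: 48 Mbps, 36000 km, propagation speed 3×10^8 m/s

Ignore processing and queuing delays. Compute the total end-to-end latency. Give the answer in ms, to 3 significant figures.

176 ms

L = 4000 × 8 = 32000 bits.
Transmission delay per hop = L/R = 32000/48000000 = 0.666667 ms; 2 hops → 1.33333 ms.
Propagation delays (d/s per hop): 55, 120 ms; sum = 175 ms.
End-to-end = 176 ms.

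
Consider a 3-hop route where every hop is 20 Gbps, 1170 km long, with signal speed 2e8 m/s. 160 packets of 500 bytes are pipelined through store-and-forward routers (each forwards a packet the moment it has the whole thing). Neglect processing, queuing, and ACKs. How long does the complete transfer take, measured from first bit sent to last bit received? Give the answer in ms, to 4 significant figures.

Per-hop transmission t_tx = L/R = 4000/20000000000 = 0.0002 ms.
Per-hop propagation t_prop = 1170000/200000000 = 5.85 ms.
Pipeline fill: first packet needs 3·t_tx to clear all hops; remaining 159 packets each add one t_tx.
Total = (3+160-1)·t_tx + 3·t_prop = 162·0.0002 + 3·5.85 = 17.58 ms.

17.58 ms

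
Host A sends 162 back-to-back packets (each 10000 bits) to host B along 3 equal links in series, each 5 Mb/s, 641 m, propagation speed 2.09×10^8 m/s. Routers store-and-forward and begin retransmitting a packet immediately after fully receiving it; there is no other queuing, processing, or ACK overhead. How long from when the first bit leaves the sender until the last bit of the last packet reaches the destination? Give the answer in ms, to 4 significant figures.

328.0 ms

Per-hop transmission t_tx = L/R = 10000/5000000 = 2 ms.
Per-hop propagation t_prop = 641/209000000 = 0.00306699 ms.
Pipeline fill: first packet needs 3·t_tx to clear all hops; remaining 161 packets each add one t_tx.
Total = (3+162-1)·t_tx + 3·t_prop = 164·2 + 3·0.00306699 = 328.0 ms.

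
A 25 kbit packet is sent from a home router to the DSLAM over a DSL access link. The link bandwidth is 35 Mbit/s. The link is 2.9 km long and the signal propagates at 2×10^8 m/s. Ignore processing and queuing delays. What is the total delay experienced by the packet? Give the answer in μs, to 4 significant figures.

728.8 μs

L = 25000 bits.
Transmission delay = L/R = 25000 / 35000000 = 714.286 μs.
Propagation delay = d/s = 2900 m / 200000000 m/s = 14.5 μs.
Total = 728.8 μs.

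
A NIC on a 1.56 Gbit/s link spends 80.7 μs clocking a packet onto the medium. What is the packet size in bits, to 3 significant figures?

126000 bits

L = R × t_tx = 1560000000 b/s × 8.07e-05 s = 125892 bits.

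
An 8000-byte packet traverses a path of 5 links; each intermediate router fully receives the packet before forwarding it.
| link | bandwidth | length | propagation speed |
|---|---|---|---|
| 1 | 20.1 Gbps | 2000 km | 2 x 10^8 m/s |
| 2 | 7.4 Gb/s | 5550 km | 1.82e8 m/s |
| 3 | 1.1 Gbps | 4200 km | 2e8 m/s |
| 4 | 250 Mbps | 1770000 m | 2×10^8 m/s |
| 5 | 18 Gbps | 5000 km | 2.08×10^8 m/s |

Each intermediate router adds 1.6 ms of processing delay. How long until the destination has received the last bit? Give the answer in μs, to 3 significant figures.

101000 μs

L = 8000 × 8 = 64000 bits.
Transmission delays (L/R per hop): 3.18408, 8.64865, 58.1818, 256, 3.55556 μs; sum = 329.57 μs.
Propagation delays (d/s per hop): 10000, 30494.5, 21000, 8850, 24038.5 μs; sum = 94383 μs.
Processing at 4 router(s): 4 × 1.6 ms = 6400 μs.
End-to-end = 101000 μs.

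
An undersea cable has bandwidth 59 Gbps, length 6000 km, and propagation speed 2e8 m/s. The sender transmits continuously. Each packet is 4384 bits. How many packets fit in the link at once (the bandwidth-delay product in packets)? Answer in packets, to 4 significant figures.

Propagation delay = 6000000 / 200000000 = 0.03 s.
BDP = R × t_prop = 59000000000 × 0.03 = 1770000000 bits.
In packets of 4384 bits: 403700 packets.

403700 packets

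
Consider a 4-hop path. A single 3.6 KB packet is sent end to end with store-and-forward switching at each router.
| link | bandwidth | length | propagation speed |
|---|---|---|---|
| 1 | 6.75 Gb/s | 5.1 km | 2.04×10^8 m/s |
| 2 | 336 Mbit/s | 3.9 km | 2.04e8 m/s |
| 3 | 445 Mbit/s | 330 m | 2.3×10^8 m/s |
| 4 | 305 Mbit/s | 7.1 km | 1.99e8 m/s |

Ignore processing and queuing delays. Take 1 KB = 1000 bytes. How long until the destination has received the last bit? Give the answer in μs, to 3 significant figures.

L = 28800 bits.
Transmission delays (L/R per hop): 4.26667, 85.7143, 64.7191, 94.4262 μs; sum = 249.126 μs.
Propagation delays (d/s per hop): 25, 19.1176, 1.43478, 35.6784 μs; sum = 81.2308 μs.
End-to-end = 330 μs.

330 μs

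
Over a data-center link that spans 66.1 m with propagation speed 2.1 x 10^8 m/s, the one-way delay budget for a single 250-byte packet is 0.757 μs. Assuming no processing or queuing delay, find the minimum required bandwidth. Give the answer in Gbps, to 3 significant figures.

L = 2000 bits.
Propagation delay = 66.1 / 210000000 = 0.314762 μs.
Transmission budget = 0.757 − 0.314762 = 0.442238 μs.
R ≥ L / t_tx = 2000 bits / 4.42238e-07 s = 4.52 Gbps.

4.52 Gbps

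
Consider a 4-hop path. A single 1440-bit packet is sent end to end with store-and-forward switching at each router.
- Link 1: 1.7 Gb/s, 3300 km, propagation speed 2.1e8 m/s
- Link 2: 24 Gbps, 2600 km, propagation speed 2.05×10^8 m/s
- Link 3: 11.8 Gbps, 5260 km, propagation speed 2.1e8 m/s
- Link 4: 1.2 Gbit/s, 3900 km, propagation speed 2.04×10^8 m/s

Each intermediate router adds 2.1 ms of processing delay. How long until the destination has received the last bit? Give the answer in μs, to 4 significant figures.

78860 μs

Transmission delays (L/R per hop): 0.847059, 0.06, 0.122034, 1.2 μs; sum = 2.22909 μs.
Propagation delays (d/s per hop): 15714.3, 12682.9, 25047.6, 19117.6 μs; sum = 72562.5 μs.
Processing at 3 router(s): 3 × 2.1 ms = 6300 μs.
End-to-end = 78860 μs.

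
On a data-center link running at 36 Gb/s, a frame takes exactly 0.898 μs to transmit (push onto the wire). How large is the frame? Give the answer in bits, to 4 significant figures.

L = R × t_tx = 36000000000 b/s × 8.98e-07 s = 32328 bits.

32330 bits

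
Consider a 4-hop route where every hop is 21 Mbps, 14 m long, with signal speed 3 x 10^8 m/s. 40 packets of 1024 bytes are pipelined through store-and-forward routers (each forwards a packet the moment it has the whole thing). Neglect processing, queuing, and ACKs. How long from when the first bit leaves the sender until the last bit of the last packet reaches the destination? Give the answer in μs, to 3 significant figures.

16800 μs

Per-hop transmission t_tx = L/R = 8192/21000000 = 390.095 μs.
Per-hop propagation t_prop = 14/300000000 = 0.0466667 μs.
Pipeline fill: first packet needs 4·t_tx to clear all hops; remaining 39 packets each add one t_tx.
Total = (4+40-1)·t_tx + 4·t_prop = 43·390.095 + 4·0.0466667 = 16800 μs.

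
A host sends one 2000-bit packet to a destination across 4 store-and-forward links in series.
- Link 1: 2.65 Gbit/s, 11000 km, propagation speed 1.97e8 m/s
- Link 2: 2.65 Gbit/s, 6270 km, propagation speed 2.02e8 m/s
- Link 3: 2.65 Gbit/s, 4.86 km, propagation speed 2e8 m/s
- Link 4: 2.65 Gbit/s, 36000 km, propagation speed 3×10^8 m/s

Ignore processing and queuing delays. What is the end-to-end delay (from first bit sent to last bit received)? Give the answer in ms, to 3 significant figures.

Transmission delay per hop = L/R = 2000/2650000000 = 0.000754717 ms; 4 hops → 0.00301887 ms.
Propagation delays (d/s per hop): 55.8376, 31.0396, 0.0243, 120 ms; sum = 206.901 ms.
End-to-end = 207 ms.

207 ms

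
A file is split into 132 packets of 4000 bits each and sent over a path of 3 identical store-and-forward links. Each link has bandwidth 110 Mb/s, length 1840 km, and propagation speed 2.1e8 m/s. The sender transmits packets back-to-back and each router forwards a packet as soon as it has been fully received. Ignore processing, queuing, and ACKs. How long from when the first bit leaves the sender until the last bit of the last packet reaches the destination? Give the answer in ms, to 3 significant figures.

Per-hop transmission t_tx = L/R = 4000/110000000 = 0.0363636 ms.
Per-hop propagation t_prop = 1840000/210000000 = 8.7619 ms.
Pipeline fill: first packet needs 3·t_tx to clear all hops; remaining 131 packets each add one t_tx.
Total = (3+132-1)·t_tx + 3·t_prop = 134·0.0363636 + 3·8.7619 = 31.2 ms.

31.2 ms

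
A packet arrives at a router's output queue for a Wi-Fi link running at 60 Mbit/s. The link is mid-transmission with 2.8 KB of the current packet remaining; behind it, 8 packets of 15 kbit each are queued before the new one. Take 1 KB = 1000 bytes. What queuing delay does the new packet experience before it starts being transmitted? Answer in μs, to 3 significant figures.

2370 μs

Each queued packet: L/R = 15000/60000000 = 250 μs.
8 queued → 2000 μs.
Plus remaining 22400 bits of current packet: 373.333 μs.
Queuing delay = 2370 μs.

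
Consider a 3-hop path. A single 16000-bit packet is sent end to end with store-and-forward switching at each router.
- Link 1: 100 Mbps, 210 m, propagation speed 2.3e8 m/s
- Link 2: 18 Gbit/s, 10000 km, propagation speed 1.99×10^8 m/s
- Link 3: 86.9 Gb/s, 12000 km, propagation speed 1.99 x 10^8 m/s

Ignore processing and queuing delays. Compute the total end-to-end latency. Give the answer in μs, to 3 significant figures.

Transmission delays (L/R per hop): 160, 0.888889, 0.18412 μs; sum = 161.073 μs.
Propagation delays (d/s per hop): 0.913043, 50251.3, 60301.5 μs; sum = 110554 μs.
End-to-end = 111000 μs.

111000 μs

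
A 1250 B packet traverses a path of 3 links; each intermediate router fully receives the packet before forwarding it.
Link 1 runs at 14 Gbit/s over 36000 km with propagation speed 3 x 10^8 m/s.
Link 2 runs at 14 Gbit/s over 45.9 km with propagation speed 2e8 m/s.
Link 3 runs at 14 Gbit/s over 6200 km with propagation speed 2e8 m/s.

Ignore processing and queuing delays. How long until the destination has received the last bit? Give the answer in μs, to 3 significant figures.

151000 μs

L = 1250 × 8 = 10000 bits.
Transmission delay per hop = L/R = 10000/14000000000 = 0.714286 μs; 3 hops → 2.14286 μs.
Propagation delays (d/s per hop): 120000, 229.5, 31000 μs; sum = 151230 μs.
End-to-end = 151000 μs.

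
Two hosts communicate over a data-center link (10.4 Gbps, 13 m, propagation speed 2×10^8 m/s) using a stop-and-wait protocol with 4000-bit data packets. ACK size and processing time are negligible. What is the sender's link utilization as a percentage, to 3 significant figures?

74.7 %

t_tx = L/R = 4000/10400000000 = 3.84615e-07 s.
t_prop = 13/200000000 = 6.5e-08 s; RTT = 1.3e-07 s.
Cycle = t_tx + RTT = 5.14615e-07 s.
Utilization = t_tx / cycle = 3.84615e-07/5.14615e-07 = 74.7 %.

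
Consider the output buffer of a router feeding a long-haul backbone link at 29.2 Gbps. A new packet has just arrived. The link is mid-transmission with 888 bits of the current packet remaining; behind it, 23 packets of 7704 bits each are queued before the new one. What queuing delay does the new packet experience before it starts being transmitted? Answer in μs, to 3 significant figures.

Each queued packet: L/R = 7704/29200000000 = 0.263836 μs.
23 queued → 6.06822 μs.
Plus remaining 888 bits of current packet: 0.030411 μs.
Queuing delay = 6.10 μs.

6.10 μs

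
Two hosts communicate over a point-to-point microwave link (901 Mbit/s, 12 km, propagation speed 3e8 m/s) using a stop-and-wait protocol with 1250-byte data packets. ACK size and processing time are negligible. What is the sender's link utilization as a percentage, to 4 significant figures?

12.18 %

t_tx = L/R = 10000/901000000 = 1.10988e-05 s.
t_prop = 12000/300000000 = 4e-05 s; RTT = 8e-05 s.
Cycle = t_tx + RTT = 9.10988e-05 s.
Utilization = t_tx / cycle = 1.10988e-05/9.10988e-05 = 12.18 %.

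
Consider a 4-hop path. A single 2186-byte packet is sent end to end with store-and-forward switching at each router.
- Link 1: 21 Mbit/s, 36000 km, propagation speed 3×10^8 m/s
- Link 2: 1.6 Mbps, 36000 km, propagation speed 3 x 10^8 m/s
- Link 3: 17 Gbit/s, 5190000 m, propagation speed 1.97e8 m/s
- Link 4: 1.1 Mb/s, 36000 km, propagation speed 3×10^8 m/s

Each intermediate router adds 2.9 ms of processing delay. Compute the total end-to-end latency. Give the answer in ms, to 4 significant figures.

422.7 ms

L = 2186 × 8 = 17488 bits.
Transmission delays (L/R per hop): 0.832762, 10.93, 0.00102871, 15.8982 ms; sum = 27.662 ms.
Propagation delays (d/s per hop): 120, 120, 26.3452, 120 ms; sum = 386.345 ms.
Processing at 3 router(s): 3 × 2.9 ms = 8.7 ms.
End-to-end = 422.7 ms.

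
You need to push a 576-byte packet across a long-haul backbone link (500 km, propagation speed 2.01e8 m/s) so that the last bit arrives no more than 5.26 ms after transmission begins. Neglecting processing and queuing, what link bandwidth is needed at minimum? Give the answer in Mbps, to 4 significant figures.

1.662 Mbps

L = 4608 bits.
Propagation delay = 500000 / 2.01e+08 = 2.48756 ms.
Transmission budget = 5.26 − 2.48756 = 2.77244 ms.
R ≥ L / t_tx = 4608 bits / 0.00277244 s = 1.662 Mbps.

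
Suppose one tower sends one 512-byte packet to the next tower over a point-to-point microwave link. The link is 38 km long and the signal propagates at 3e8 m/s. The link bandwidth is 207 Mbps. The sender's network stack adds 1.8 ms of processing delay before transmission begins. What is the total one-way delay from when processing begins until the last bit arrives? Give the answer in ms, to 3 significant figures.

L = 512 × 8 = 4096 bits.
Transmission delay = L/R = 4096 / 207000000 = 0.0197874 ms.
Propagation delay = d/s = 38000 m / 300000000 m/s = 0.126667 ms.
Plus processing delay 1.8 ms = 1.8 ms.
Total = 1.95 ms.

1.95 ms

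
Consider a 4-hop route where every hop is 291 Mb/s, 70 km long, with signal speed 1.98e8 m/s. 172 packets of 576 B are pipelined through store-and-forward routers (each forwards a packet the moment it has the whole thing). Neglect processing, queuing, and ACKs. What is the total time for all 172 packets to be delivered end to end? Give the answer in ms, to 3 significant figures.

4.19 ms

Per-hop transmission t_tx = L/R = 4608/291000000 = 0.0158351 ms.
Per-hop propagation t_prop = 70000/198000000 = 0.353535 ms.
Pipeline fill: first packet needs 4·t_tx to clear all hops; remaining 171 packets each add one t_tx.
Total = (4+172-1)·t_tx + 4·t_prop = 175·0.0158351 + 4·0.353535 = 4.19 ms.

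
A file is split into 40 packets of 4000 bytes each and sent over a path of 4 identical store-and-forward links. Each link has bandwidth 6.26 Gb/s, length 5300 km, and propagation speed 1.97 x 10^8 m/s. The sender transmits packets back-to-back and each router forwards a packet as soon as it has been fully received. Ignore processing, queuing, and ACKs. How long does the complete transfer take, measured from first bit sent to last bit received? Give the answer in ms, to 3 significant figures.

Per-hop transmission t_tx = L/R = 32000/6260000000 = 0.00511182 ms.
Per-hop propagation t_prop = 5300000/197000000 = 26.9036 ms.
Pipeline fill: first packet needs 4·t_tx to clear all hops; remaining 39 packets each add one t_tx.
Total = (4+40-1)·t_tx + 4·t_prop = 43·0.00511182 + 4·26.9036 = 108 ms.

108 ms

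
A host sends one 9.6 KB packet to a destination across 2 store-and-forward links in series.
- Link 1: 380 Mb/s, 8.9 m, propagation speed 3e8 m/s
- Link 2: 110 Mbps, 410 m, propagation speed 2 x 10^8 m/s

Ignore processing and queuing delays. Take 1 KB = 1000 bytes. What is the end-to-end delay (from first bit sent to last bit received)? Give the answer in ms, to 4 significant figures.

L = 76800 bits.
Transmission delays (L/R per hop): 0.202105, 0.698182 ms; sum = 0.900287 ms.
Propagation delays (d/s per hop): 2.96667e-05, 0.00205 ms; sum = 0.00207967 ms.
End-to-end = 0.9024 ms.

0.9024 ms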